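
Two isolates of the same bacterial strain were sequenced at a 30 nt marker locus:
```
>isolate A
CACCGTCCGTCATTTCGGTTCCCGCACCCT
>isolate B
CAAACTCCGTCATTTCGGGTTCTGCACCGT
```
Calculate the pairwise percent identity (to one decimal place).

76.7%

7 positions differ (3, 4, 5, 19, 21, 23, 29), so 23 of 30 match: 23/30 = 76.67%.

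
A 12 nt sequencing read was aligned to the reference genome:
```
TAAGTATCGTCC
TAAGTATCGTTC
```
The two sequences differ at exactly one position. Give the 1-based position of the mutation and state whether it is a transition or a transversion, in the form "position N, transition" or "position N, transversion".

position 11, transition

The sequences differ only at position 11: C→T (pyrimidine→pyrimidine), a transition.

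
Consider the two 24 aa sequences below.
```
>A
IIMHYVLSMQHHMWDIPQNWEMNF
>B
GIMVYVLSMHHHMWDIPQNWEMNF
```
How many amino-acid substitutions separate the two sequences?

The sequences differ at positions 1, 4, 10 (1-based) — 3 in total.

3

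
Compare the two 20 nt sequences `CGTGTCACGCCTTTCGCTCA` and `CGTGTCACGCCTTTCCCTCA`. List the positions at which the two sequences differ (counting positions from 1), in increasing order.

Differences at position 16 (G→C).

16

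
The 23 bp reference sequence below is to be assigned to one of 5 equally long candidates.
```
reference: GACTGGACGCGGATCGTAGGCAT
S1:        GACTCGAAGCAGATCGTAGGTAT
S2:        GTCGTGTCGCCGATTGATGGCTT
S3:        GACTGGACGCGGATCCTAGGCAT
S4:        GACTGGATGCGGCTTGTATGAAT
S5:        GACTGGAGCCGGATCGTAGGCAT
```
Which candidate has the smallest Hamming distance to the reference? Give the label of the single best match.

Hamming distances to reference — S1: 4; S2: 9; S3: 1; S4: 5; S5: 2.
Smallest is S3 with 1 mismatch.

S3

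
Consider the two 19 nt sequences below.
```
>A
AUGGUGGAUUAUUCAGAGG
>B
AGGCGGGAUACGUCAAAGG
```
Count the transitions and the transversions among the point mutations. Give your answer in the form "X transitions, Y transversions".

1 transition, 6 transversions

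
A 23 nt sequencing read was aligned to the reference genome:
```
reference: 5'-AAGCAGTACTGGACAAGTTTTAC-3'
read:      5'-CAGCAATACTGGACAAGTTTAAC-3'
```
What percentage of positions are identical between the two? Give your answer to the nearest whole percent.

87%

Mismatches at positions 1, 6, 21 (1-based): 3 of 23.
Identical positions: 20/23 = 86.96% → 87%.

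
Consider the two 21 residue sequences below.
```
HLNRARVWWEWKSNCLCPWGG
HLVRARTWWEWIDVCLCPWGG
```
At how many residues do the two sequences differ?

5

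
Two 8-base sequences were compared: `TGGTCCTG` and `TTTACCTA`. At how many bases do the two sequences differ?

4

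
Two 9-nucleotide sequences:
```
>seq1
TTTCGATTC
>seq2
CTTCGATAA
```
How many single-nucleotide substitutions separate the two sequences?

The sequences differ at sites 1, 8, 9 (1-based) — 3 in total.

3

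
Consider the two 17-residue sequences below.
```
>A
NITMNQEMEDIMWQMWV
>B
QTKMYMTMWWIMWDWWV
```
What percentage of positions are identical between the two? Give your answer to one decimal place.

10 positions differ (1, 2, 3, 5, 6, 7, 9, 10, 14, 15), so 7 of 17 match: 7/17 = 41.18%.

41.2%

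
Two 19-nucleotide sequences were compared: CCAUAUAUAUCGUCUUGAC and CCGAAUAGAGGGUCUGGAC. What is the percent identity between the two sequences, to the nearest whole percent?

68%

6 positions differ (3, 4, 8, 10, 11, 16), so 13 of 19 match: 13/19 = 68.42%.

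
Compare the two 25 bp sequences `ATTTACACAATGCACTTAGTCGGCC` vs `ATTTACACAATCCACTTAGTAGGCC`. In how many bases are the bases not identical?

2

The sequences differ at bases 12, 21 (1-based) — 2 in total.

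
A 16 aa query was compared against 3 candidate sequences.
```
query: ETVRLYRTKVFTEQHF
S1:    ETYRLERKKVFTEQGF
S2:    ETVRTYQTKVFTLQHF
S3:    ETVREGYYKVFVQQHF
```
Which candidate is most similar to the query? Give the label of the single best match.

S1 differs at 4 residues; S2 differs at 3 residues; S3 differs at 6 residues. The closest is S2.

S2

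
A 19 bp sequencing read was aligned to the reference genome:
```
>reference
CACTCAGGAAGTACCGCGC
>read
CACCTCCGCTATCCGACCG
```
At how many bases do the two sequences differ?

12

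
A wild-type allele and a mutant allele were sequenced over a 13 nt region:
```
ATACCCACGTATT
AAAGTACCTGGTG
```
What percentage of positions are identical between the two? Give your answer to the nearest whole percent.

31%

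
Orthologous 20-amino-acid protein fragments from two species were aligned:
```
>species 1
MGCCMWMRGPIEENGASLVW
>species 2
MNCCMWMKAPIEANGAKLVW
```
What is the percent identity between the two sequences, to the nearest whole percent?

Mismatches at positions 2, 8, 9, 13, 17 (1-based): 5 of 20.
Identical positions: 15/20 = 75% → 75%.

75%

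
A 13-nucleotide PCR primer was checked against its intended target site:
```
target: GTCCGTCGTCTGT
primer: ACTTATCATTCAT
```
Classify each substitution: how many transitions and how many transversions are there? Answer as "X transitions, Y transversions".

Transitions (purine↔purine or pyrimidine↔pyrimidine): 1 G→A, 2 T→C, 3 C→T, 4 C→T, 5 G→A, 8 G→A, 10 C→T, 11 T→C, 12 G→A.
Transversions (purine↔pyrimidine): none.

9 transitions, 0 transversions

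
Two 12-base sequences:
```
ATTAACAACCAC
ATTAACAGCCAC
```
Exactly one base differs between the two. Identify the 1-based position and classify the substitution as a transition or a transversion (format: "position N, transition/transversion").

The sequences differ only at position 8: A→G (purine→purine), a transition.

position 8, transition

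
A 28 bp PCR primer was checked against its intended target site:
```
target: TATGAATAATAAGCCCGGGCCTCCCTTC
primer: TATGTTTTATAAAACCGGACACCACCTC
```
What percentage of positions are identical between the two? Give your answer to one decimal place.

10 positions differ (5, 6, 8, 13, 14, 19, 21, 22, 24, 26), so 18 of 28 match: 18/28 = 64.29%.

64.3%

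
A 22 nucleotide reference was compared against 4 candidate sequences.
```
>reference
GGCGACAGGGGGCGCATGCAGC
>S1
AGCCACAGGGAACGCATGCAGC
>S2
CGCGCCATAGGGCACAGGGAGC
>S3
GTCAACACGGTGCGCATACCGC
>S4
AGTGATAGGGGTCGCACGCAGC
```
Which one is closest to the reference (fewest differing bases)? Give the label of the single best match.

S1

S1 differs at 4 bases; S2 differs at 7 bases; S3 differs at 6 bases; S4 differs at 5 bases. The closest is S1.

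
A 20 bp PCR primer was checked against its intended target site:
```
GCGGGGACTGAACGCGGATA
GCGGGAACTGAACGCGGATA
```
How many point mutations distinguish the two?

1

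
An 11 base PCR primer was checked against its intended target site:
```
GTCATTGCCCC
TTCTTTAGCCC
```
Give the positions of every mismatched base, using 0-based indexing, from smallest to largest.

Differences at position 0 (G→T), position 3 (A→T), position 6 (G→A), position 7 (C→G).

0, 3, 6, 7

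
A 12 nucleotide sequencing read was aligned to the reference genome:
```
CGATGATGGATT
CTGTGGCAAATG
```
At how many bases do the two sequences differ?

7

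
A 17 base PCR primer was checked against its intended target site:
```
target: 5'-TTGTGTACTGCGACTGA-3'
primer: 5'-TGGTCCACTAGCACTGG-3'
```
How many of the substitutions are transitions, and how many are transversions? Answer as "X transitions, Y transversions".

3 transitions, 4 transversions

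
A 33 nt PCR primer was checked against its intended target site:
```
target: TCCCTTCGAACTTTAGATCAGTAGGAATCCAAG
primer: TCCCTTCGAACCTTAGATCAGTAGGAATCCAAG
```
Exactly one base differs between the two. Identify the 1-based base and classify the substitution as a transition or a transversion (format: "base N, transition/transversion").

Base 12 changes T→C. T is a pyrimidine and C is a pyrimidine, so this is a transition.

base 12, transition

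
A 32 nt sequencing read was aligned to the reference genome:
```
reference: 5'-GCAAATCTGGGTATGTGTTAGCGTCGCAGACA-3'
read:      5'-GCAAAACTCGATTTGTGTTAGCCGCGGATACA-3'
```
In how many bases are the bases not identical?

8

Comparing position by position, 8 bases differ: 6 (T/A), 9 (G/C), 11 (G/A), 13 (A/T), 23 (G/C), 24 (T/G), 27 (C/G), 29 (G/T).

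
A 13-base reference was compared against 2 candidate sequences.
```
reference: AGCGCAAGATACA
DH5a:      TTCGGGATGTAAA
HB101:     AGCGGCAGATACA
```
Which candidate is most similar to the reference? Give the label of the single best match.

Hamming distances to reference — DH5a: 7; HB101: 2.
Smallest is HB101 with 2 mismatches.

HB101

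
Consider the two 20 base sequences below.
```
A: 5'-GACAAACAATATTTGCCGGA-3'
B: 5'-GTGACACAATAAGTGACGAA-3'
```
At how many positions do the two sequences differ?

7

Comparing position by position, 7 positions differ: 2 (A/T), 3 (C/G), 5 (A/C), 12 (T/A), 13 (T/G), 16 (C/A), 19 (G/A).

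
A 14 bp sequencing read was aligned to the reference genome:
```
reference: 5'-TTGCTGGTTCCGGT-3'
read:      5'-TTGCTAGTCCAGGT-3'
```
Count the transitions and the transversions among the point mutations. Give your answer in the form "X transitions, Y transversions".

2 transitions, 1 transversion

Mismatches (1-based):
site 6: G→A (purine→purine, transition)
site 9: T→C (pyrimidine→pyrimidine, transition)
site 11: C→A (pyrimidine→purine, transversion)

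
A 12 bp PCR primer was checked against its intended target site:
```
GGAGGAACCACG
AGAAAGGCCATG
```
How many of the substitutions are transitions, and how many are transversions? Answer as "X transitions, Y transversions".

Transitions (purine↔purine or pyrimidine↔pyrimidine): 1 G→A, 4 G→A, 5 G→A, 6 A→G, 7 A→G, 11 C→T.
Transversions (purine↔pyrimidine): none.

6 transitions, 0 transversions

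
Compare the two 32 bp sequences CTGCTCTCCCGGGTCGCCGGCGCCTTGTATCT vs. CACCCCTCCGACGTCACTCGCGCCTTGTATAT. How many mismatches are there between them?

10

Comparing position by position, 10 sites differ: 2 (T/A), 3 (G/C), 5 (T/C), 10 (C/G), 11 (G/A), 12 (G/C), 16 (G/A), 18 (C/T), 19 (G/C), 31 (C/A).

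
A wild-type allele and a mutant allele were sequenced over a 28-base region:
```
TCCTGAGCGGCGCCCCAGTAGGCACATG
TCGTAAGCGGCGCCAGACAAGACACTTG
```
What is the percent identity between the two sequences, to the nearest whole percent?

71%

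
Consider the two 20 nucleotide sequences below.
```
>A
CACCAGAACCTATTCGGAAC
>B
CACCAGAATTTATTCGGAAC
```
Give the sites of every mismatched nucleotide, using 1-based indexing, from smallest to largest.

9, 10

Differences at site 9 (C→T), site 10 (C→T).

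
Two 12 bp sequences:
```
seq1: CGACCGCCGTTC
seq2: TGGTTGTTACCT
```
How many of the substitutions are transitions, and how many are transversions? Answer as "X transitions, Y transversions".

10 transitions, 0 transversions

Transitions (purine↔purine or pyrimidine↔pyrimidine): 1 C→T, 3 A→G, 4 C→T, 5 C→T, 7 C→T, 8 C→T, 9 G→A, 10 T→C, 11 T→C, 12 C→T.
Transversions (purine↔pyrimidine): none.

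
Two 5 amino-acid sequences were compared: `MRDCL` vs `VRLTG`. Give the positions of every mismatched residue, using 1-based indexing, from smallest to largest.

Scanning 1-based: 1: M/V; 3: D/L; 4: C/T; 5: L/G.

1, 3, 4, 5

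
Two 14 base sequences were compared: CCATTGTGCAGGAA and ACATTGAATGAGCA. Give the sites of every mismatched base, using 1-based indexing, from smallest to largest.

1, 7, 8, 9, 10, 11, 13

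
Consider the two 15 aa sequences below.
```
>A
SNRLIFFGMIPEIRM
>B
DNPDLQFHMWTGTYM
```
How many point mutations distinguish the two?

Comparing position by position, 11 positions differ: 1 (S/D), 3 (R/P), 4 (L/D), 5 (I/L), 6 (F/Q), 8 (G/H), 10 (I/W), 11 (P/T), 12 (E/G), 13 (I/T), 14 (R/Y).

11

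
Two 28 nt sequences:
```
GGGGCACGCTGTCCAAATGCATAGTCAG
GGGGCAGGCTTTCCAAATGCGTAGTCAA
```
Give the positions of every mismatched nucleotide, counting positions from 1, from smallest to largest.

Differences at position 7 (C→G), position 11 (G→T), position 21 (A→G), position 28 (G→A).

7, 11, 21, 28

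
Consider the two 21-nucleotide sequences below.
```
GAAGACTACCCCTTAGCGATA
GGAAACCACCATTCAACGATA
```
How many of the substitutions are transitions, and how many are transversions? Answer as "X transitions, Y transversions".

Transitions (purine↔purine or pyrimidine↔pyrimidine): 2 A→G, 4 G→A, 7 T→C, 12 C→T, 14 T→C, 16 G→A.
Transversions (purine↔pyrimidine): 11 C→A.

6 transitions, 1 transversion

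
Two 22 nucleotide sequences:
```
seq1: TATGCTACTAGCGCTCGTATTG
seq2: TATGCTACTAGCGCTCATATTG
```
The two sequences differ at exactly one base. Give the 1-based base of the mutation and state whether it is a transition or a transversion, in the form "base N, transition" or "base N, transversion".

Base 17 changes G→A. G is a purine and A is a purine, so this is a transition.

base 17, transition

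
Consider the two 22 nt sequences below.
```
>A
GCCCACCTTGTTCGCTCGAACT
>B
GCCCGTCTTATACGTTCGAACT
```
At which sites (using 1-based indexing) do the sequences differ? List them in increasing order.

Scanning 1-based: 5: A/G; 6: C/T; 10: G/A; 12: T/A; 15: C/T.

5, 6, 10, 12, 15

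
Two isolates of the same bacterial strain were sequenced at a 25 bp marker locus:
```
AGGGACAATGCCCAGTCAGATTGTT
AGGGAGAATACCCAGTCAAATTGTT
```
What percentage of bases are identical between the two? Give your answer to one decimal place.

3 positions differ (6, 10, 19), so 22 of 25 match: 22/25 = 88%.

88.0%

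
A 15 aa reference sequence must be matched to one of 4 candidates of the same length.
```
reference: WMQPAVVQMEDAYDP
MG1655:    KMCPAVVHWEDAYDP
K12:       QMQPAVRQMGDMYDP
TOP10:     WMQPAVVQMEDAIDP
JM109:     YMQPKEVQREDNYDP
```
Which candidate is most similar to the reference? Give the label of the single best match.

MG1655 differs at 4 positions; K12 differs at 4 positions; TOP10 differs at 1 position; JM109 differs at 5 positions. The closest is TOP10.

TOP10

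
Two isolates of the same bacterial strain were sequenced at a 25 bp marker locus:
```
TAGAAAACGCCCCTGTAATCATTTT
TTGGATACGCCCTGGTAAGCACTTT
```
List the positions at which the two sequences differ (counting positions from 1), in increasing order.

2, 4, 6, 13, 14, 19, 22

Scanning 1-based: 2: A/T; 4: A/G; 6: A/T; 13: C/T; 14: T/G; 19: T/G; 22: T/C.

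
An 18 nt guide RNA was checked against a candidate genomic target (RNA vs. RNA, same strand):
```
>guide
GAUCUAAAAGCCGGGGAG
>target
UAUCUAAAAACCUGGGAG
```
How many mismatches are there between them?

The sequences differ at bases 1, 10, 13 (1-based) — 3 in total.

3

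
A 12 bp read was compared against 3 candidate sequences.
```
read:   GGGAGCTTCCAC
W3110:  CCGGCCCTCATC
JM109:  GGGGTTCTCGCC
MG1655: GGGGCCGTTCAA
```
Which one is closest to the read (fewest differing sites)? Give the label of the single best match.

W3110 differs at 7 sites; JM109 differs at 6 sites; MG1655 differs at 5 sites. The closest is MG1655.

MG1655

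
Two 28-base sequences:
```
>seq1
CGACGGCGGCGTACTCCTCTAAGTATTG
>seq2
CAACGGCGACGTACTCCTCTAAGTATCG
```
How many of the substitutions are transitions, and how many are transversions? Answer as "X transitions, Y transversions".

Transitions (purine↔purine or pyrimidine↔pyrimidine): 2 G→A, 9 G→A, 27 T→C.
Transversions (purine↔pyrimidine): none.

3 transitions, 0 transversions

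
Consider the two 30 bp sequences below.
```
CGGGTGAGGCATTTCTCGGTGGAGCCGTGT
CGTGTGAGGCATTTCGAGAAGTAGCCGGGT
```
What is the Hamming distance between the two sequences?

7

Mismatches (1-based): base 3: G→T; base 16: T→G; base 17: C→A; base 19: G→A; base 20: T→A; base 22: G→T; base 28: T→G.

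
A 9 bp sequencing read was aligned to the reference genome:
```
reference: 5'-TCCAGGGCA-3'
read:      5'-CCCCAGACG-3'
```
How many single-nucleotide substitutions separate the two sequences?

Comparing position by position, 5 positions differ: 1 (T/C), 4 (A/C), 5 (G/A), 7 (G/A), 9 (A/G).

5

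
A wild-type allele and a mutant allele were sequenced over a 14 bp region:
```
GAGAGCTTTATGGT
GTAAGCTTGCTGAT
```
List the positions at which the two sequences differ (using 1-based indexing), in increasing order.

2, 3, 9, 10, 13

Differences at position 2 (A→T), position 3 (G→A), position 9 (T→G), position 10 (A→C), position 13 (G→A).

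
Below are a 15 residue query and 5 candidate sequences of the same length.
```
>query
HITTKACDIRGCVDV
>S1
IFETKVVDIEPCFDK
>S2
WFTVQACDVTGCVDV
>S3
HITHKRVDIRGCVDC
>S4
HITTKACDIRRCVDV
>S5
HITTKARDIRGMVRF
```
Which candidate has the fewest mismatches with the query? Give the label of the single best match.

S1 differs at 9 positions; S2 differs at 6 positions; S3 differs at 4 positions; S4 differs at 1 position; S5 differs at 4 positions. The closest is S4.

S4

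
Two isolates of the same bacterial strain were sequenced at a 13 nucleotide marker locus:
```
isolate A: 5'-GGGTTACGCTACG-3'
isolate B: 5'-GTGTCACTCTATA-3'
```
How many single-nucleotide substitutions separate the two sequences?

Mismatches (1-based): base 2: G→T; base 5: T→C; base 8: G→T; base 12: C→T; base 13: G→A.

5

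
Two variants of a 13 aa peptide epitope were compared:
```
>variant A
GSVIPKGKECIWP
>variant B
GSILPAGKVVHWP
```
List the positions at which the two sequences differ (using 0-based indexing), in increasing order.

2, 3, 5, 8, 9, 10

Differences at position 2 (V→I), position 3 (I→L), position 5 (K→A), position 8 (E→V), position 9 (C→V), position 10 (I→H).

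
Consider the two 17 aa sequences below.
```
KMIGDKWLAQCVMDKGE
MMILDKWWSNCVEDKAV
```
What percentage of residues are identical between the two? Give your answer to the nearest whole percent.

53%

8 positions differ (1, 4, 8, 9, 10, 13, 16, 17), so 9 of 17 match: 9/17 = 52.94%.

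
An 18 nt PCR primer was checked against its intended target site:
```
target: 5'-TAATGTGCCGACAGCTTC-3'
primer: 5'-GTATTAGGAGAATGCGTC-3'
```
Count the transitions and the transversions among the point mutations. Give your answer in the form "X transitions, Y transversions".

Mismatches (1-based):
base 1: T→G (pyrimidine→purine, transversion)
base 2: A→T (purine→pyrimidine, transversion)
base 5: G→T (purine→pyrimidine, transversion)
base 6: T→A (pyrimidine→purine, transversion)
base 8: C→G (pyrimidine→purine, transversion)
base 9: C→A (pyrimidine→purine, transversion)
base 12: C→A (pyrimidine→purine, transversion)
base 13: A→T (purine→pyrimidine, transversion)
base 16: T→G (pyrimidine→purine, transversion)

0 transitions, 9 transversions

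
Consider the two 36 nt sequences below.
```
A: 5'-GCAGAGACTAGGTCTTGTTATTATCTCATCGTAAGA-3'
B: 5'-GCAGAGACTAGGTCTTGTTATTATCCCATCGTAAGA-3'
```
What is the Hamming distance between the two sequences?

Comparing position by position, 1 site differs: 26 (T/C).

1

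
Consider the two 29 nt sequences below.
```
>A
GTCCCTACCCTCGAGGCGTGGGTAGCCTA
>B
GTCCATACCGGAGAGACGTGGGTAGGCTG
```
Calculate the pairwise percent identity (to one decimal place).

Mismatches at positions 5, 10, 11, 12, 16, 26, 29 (1-based): 7 of 29.
Identical positions: 22/29 = 75.86% → 75.9%.

75.9%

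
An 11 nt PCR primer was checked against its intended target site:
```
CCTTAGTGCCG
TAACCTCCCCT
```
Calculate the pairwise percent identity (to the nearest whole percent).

18%

Mismatches at positions 1, 2, 3, 4, 5, 6, 7, 8, 11 (1-based): 9 of 11.
Identical positions: 2/11 = 18.18% → 18%.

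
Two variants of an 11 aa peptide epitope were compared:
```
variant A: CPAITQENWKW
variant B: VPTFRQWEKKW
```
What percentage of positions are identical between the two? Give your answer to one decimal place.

36.4%

Mismatches at positions 1, 3, 4, 5, 7, 8, 9 (1-based): 7 of 11.
Identical positions: 4/11 = 36.36% → 36.4%.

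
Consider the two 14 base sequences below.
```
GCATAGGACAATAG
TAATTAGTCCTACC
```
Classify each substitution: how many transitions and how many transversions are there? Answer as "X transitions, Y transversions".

Mismatches (1-based):
site 1: G→T (purine→pyrimidine, transversion)
site 2: C→A (pyrimidine→purine, transversion)
site 5: A→T (purine→pyrimidine, transversion)
site 6: G→A (purine→purine, transition)
site 8: A→T (purine→pyrimidine, transversion)
site 10: A→C (purine→pyrimidine, transversion)
site 11: A→T (purine→pyrimidine, transversion)
site 12: T→A (pyrimidine→purine, transversion)
site 13: A→C (purine→pyrimidine, transversion)
site 14: G→C (purine→pyrimidine, transversion)

1 transition, 9 transversions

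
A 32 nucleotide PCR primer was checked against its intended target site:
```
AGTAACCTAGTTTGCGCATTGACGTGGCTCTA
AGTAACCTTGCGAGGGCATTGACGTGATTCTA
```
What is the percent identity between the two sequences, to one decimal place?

78.1%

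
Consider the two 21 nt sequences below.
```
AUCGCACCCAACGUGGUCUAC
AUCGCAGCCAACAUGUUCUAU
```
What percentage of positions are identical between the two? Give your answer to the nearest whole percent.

81%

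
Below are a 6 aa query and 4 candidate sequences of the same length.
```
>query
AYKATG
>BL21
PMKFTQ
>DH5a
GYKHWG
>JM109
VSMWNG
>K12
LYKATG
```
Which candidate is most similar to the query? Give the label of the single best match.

K12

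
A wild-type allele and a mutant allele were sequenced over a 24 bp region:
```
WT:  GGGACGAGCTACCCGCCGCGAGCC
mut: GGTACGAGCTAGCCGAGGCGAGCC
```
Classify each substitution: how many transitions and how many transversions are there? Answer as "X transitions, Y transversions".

0 transitions, 4 transversions

Mismatches (1-based):
site 3: G→T (purine→pyrimidine, transversion)
site 12: C→G (pyrimidine→purine, transversion)
site 16: C→A (pyrimidine→purine, transversion)
site 17: C→G (pyrimidine→purine, transversion)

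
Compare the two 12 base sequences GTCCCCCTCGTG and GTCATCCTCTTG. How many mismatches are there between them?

The sequences differ at sites 4, 5, 10 (1-based) — 3 in total.

3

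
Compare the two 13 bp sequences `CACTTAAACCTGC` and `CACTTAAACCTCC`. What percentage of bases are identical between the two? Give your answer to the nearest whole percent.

92%

Mismatch at position 12 (1-based): 1 of 13.
Identical positions: 12/13 = 92.31% → 92%.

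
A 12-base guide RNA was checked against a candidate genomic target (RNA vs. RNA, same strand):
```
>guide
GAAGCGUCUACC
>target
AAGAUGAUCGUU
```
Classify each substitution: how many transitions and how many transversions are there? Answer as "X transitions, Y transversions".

Transitions (purine↔purine or pyrimidine↔pyrimidine): 1 G→A, 3 A→G, 4 G→A, 5 C→U, 8 C→U, 9 U→C, 10 A→G, 11 C→U, 12 C→U.
Transversions (purine↔pyrimidine): 7 U→A.

9 transitions, 1 transversion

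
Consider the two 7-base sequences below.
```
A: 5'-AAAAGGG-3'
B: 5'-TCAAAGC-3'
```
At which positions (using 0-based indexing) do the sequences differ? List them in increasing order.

Differences at position 0 (A→T), position 1 (A→C), position 4 (G→A), position 6 (G→C).

0, 1, 4, 6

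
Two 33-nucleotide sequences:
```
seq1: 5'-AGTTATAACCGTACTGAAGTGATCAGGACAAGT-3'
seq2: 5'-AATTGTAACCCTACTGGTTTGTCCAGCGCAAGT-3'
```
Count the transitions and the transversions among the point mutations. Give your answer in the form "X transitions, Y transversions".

Transitions (purine↔purine or pyrimidine↔pyrimidine): 2 G→A, 5 A→G, 17 A→G, 23 T→C, 28 A→G.
Transversions (purine↔pyrimidine): 11 G→C, 18 A→T, 19 G→T, 22 A→T, 27 G→C.

5 transitions, 5 transversions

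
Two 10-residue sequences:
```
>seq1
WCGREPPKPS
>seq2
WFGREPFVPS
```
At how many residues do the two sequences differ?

Comparing position by position, 3 residues differ: 2 (C/F), 7 (P/F), 8 (K/V).

3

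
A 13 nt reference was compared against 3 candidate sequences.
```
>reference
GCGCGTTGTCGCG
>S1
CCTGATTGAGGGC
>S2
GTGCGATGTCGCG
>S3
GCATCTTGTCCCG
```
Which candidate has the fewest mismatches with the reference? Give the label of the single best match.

Hamming distances to reference — S1: 8; S2: 2; S3: 4.
Smallest is S2 with 2 mismatches.

S2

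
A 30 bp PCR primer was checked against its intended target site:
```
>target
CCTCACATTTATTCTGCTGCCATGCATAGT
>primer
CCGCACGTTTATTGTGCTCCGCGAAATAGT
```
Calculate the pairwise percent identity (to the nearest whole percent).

70%

9 positions differ (3, 7, 14, 19, 21, 22, 23, 24, 25), so 21 of 30 match: 21/30 = 70%.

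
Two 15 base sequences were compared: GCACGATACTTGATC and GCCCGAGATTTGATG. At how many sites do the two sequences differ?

Comparing position by position, 4 sites differ: 3 (A/C), 7 (T/G), 9 (C/T), 15 (C/G).

4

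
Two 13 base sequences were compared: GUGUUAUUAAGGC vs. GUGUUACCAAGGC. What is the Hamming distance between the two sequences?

Mismatches (1-based): position 7: U→C; position 8: U→C.

2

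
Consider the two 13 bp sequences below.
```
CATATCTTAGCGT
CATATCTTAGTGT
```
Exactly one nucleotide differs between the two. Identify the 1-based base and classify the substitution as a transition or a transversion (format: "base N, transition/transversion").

base 11, transition

Base 11 changes C→T. C is a pyrimidine and T is a pyrimidine, so this is a transition.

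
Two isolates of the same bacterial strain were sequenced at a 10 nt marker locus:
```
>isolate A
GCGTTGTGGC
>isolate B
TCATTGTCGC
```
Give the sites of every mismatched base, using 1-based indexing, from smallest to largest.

1, 3, 8

Scanning 1-based: 1: G/T; 3: G/A; 8: G/C.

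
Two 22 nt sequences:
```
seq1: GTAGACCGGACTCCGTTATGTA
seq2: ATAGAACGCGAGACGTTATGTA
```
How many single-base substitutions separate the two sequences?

7

Comparing position by position, 7 sites differ: 1 (G/A), 6 (C/A), 9 (G/C), 10 (A/G), 11 (C/A), 12 (T/G), 13 (C/A).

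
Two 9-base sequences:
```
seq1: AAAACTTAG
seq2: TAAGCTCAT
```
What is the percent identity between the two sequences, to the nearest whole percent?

56%

4 positions differ (1, 4, 7, 9), so 5 of 9 match: 5/9 = 55.56%.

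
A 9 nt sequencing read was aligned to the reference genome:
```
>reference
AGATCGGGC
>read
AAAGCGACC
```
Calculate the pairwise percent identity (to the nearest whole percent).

Mismatches at positions 2, 4, 7, 8 (1-based): 4 of 9.
Identical positions: 5/9 = 55.56% → 56%.

56%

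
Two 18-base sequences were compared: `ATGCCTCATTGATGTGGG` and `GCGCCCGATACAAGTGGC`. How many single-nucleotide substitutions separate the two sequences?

Comparing position by position, 8 bases differ: 1 (A/G), 2 (T/C), 6 (T/C), 7 (C/G), 10 (T/A), 11 (G/C), 13 (T/A), 18 (G/C).

8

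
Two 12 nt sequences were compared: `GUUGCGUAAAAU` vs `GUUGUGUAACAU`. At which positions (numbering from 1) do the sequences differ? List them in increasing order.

5, 10

Differences at position 5 (C→U), position 10 (A→C).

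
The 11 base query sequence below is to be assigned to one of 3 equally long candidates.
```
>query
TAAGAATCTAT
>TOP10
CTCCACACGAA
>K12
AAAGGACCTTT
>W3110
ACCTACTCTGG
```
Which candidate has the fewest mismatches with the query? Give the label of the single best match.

TOP10 differs at 8 positions; K12 differs at 4 positions; W3110 differs at 7 positions. The closest is K12.

K12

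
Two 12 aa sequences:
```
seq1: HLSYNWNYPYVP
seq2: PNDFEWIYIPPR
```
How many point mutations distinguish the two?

Comparing position by position, 10 residues differ: 1 (H/P), 2 (L/N), 3 (S/D), 4 (Y/F), 5 (N/E), 7 (N/I), 9 (P/I), 10 (Y/P), 11 (V/P), 12 (P/R).

10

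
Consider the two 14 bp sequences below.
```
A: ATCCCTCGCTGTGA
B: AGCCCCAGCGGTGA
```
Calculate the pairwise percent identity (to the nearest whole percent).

4 positions differ (2, 6, 7, 10), so 10 of 14 match: 10/14 = 71.43%.

71%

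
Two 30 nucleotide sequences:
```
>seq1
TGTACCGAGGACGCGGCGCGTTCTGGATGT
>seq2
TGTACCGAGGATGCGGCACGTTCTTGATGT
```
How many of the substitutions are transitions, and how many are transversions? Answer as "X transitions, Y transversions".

2 transitions, 1 transversion

Mismatches (1-based):
site 12: C→T (pyrimidine→pyrimidine, transition)
site 18: G→A (purine→purine, transition)
site 25: G→T (purine→pyrimidine, transversion)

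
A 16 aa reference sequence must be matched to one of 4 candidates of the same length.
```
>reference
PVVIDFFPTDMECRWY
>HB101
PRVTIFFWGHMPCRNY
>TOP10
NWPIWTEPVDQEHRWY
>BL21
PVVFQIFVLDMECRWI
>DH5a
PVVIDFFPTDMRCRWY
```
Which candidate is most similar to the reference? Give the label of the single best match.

Hamming distances to reference — HB101: 8; TOP10: 9; BL21: 6; DH5a: 1.
Smallest is DH5a with 1 mismatch.

DH5a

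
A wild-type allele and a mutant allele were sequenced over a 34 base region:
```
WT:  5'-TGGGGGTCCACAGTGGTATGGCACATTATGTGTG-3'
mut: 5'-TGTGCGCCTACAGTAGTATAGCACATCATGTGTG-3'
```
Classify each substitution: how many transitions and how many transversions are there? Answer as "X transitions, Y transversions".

Transitions (purine↔purine or pyrimidine↔pyrimidine): 7 T→C, 9 C→T, 15 G→A, 20 G→A, 27 T→C.
Transversions (purine↔pyrimidine): 3 G→T, 5 G→C.

5 transitions, 2 transversions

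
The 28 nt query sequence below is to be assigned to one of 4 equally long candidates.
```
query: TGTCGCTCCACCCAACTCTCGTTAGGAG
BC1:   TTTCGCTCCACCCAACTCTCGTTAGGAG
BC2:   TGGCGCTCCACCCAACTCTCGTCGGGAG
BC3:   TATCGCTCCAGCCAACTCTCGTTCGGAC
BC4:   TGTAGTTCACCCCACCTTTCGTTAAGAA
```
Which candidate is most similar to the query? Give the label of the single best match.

BC1 differs at 1 position; BC2 differs at 3 positions; BC3 differs at 4 positions; BC4 differs at 8 positions. The closest is BC1.

BC1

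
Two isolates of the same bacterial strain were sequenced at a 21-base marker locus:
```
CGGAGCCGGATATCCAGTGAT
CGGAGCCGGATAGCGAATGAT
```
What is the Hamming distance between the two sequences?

Comparing position by position, 3 bases differ: 13 (T/G), 15 (C/G), 17 (G/A).

3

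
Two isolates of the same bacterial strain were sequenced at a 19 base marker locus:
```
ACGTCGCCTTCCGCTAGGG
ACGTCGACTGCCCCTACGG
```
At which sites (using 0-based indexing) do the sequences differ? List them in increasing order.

Scanning 0-based: 6: C/A; 9: T/G; 12: G/C; 16: G/C.

6, 9, 12, 16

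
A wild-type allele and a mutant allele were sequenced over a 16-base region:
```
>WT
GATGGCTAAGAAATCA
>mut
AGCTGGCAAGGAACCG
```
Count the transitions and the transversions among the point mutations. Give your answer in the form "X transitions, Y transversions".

Transitions (purine↔purine or pyrimidine↔pyrimidine): 1 G→A, 2 A→G, 3 T→C, 7 T→C, 11 A→G, 14 T→C, 16 A→G.
Transversions (purine↔pyrimidine): 4 G→T, 6 C→G.

7 transitions, 2 transversions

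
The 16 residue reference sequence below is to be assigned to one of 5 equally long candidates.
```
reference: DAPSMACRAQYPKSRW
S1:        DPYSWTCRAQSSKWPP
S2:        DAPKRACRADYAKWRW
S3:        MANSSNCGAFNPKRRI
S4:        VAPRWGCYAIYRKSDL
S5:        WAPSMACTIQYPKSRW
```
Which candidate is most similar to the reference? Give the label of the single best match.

Hamming distances to reference — S1: 9; S2: 5; S3: 9; S4: 9; S5: 3.
Smallest is S5 with 3 mismatches.

S5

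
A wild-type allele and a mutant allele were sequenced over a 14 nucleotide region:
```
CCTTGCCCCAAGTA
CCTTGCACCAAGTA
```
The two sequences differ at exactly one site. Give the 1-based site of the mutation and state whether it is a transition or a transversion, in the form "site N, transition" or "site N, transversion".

Site 7 changes C→A. C is a pyrimidine and A is a purine, so this is a transversion.

site 7, transversion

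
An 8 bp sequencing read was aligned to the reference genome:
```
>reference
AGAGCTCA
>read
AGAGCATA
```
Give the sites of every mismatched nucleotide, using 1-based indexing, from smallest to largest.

6, 7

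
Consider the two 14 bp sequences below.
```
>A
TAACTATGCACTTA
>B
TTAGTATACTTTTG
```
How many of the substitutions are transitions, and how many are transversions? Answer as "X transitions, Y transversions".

3 transitions, 3 transversions

Transitions (purine↔purine or pyrimidine↔pyrimidine): 8 G→A, 11 C→T, 14 A→G.
Transversions (purine↔pyrimidine): 2 A→T, 4 C→G, 10 A→T.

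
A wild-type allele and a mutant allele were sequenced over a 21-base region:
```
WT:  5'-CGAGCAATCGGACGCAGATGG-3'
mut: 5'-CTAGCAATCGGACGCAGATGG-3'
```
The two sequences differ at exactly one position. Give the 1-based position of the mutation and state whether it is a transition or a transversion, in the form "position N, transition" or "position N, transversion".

Position 2 changes G→T. G is a purine and T is a pyrimidine, so this is a transversion.

position 2, transversion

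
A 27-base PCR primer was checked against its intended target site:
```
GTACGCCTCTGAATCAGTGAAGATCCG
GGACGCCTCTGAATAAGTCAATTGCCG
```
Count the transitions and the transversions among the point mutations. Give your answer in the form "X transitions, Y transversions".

Transitions (purine↔purine or pyrimidine↔pyrimidine): none.
Transversions (purine↔pyrimidine): 2 T→G, 15 C→A, 19 G→C, 22 G→T, 23 A→T, 24 T→G.

0 transitions, 6 transversions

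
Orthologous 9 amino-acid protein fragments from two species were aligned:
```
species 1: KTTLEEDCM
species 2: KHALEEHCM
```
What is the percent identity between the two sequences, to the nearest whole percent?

67%

3 positions differ (2, 3, 7), so 6 of 9 match: 6/9 = 66.67%.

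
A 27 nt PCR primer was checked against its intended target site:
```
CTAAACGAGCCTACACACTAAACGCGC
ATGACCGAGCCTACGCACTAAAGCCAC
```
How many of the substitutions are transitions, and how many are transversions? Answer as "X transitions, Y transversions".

3 transitions, 4 transversions

Mismatches (1-based):
base 1: C→A (pyrimidine→purine, transversion)
base 3: A→G (purine→purine, transition)
base 5: A→C (purine→pyrimidine, transversion)
base 15: A→G (purine→purine, transition)
base 23: C→G (pyrimidine→purine, transversion)
base 24: G→C (purine→pyrimidine, transversion)
base 26: G→A (purine→purine, transition)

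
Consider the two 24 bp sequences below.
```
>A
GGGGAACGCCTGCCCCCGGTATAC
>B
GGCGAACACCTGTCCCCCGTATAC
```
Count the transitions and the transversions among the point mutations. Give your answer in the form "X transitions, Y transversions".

Mismatches (1-based):
position 3: G→C (purine→pyrimidine, transversion)
position 8: G→A (purine→purine, transition)
position 13: C→T (pyrimidine→pyrimidine, transition)
position 18: G→C (purine→pyrimidine, transversion)

2 transitions, 2 transversions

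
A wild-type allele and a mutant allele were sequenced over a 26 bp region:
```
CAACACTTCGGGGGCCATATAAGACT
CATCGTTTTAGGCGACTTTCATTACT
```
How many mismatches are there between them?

Comparing position by position, 12 positions differ: 3 (A/T), 5 (A/G), 6 (C/T), 9 (C/T), 10 (G/A), 13 (G/C), 15 (C/A), 17 (A/T), 19 (A/T), 20 (T/C), 22 (A/T), 23 (G/T).

12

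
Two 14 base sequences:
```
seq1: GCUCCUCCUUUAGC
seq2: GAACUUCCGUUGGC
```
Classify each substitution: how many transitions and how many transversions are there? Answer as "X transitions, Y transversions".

Transitions (purine↔purine or pyrimidine↔pyrimidine): 5 C→U, 12 A→G.
Transversions (purine↔pyrimidine): 2 C→A, 3 U→A, 9 U→G.

2 transitions, 3 transversions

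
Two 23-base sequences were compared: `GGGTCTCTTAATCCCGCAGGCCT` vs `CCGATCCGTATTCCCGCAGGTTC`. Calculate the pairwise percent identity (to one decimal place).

Mismatches at positions 1, 2, 4, 5, 6, 8, 11, 21, 22, 23 (1-based): 10 of 23.
Identical positions: 13/23 = 56.52% → 56.5%.

56.5%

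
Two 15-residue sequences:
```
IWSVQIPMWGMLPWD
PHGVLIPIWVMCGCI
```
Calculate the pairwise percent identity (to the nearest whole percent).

10 positions differ (1, 2, 3, 5, 8, 10, 12, 13, 14, 15), so 5 of 15 match: 5/15 = 33.33%.

33%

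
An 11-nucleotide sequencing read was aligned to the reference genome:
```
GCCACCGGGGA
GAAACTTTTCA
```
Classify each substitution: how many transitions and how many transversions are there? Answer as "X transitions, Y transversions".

Mismatches (1-based):
position 2: C→A (pyrimidine→purine, transversion)
position 3: C→A (pyrimidine→purine, transversion)
position 6: C→T (pyrimidine→pyrimidine, transition)
position 7: G→T (purine→pyrimidine, transversion)
position 8: G→T (purine→pyrimidine, transversion)
position 9: G→T (purine→pyrimidine, transversion)
position 10: G→C (purine→pyrimidine, transversion)

1 transition, 6 transversions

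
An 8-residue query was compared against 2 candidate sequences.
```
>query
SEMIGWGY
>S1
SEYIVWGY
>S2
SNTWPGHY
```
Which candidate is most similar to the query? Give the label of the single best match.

S1

Hamming distances to query — S1: 2; S2: 6.
Smallest is S1 with 2 mismatches.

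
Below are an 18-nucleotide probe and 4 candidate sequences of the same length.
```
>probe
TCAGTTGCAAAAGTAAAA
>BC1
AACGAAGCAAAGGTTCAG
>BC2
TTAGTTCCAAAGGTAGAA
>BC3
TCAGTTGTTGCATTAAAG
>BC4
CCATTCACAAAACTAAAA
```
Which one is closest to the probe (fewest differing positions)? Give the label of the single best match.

BC1 differs at 9 positions; BC2 differs at 4 positions; BC3 differs at 6 positions; BC4 differs at 5 positions. The closest is BC2.

BC2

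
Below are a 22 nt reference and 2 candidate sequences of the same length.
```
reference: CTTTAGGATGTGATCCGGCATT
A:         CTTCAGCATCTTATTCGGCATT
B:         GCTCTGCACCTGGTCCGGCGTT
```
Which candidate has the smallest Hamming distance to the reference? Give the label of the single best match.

A

Hamming distances to reference — A: 5; B: 9.
Smallest is A with 5 mismatches.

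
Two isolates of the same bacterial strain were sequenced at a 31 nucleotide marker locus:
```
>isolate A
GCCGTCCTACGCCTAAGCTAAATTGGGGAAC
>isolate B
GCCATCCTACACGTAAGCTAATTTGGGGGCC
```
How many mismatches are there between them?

6

Comparing position by position, 6 sites differ: 4 (G/A), 11 (G/A), 13 (C/G), 22 (A/T), 29 (A/G), 30 (A/C).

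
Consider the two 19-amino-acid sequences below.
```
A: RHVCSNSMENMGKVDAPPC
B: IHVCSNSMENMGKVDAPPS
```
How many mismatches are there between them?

Mismatches (1-based): residue 1: R→I; residue 19: C→S.

2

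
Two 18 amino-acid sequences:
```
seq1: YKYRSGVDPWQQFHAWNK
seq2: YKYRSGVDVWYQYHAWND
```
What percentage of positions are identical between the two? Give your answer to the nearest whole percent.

Mismatches at positions 9, 11, 13, 18 (1-based): 4 of 18.
Identical positions: 14/18 = 77.78% → 78%.

78%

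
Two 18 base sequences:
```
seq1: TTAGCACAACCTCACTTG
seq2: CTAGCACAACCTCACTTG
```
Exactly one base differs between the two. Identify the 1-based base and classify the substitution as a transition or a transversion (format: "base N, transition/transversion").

base 1, transition

Base 1 changes T→C. T is a pyrimidine and C is a pyrimidine, so this is a transition.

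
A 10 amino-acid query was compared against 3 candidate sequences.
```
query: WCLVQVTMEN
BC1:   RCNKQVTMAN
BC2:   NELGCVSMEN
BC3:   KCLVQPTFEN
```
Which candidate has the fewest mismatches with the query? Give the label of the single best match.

Hamming distances to query — BC1: 4; BC2: 5; BC3: 3.
Smallest is BC3 with 3 mismatches.

BC3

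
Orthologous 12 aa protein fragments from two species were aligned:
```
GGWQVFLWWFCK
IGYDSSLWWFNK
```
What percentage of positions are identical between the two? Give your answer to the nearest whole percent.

50%

Mismatches at positions 1, 3, 4, 5, 6, 11 (1-based): 6 of 12.
Identical positions: 6/12 = 50% → 50%.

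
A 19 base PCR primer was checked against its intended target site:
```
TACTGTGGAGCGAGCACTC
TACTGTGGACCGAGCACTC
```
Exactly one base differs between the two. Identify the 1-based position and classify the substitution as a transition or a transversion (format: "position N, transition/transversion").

position 10, transversion

Position 10 changes G→C. G is a purine and C is a pyrimidine, so this is a transversion.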